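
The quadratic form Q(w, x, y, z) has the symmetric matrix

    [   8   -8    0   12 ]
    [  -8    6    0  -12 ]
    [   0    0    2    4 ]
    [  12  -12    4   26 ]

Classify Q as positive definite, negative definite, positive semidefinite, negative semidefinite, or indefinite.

indefinite

Congruent diagonalization of A (simultaneous row and column reduction) yields pivots 8, -2, 2, 0.
Counting signs: 2 positive, 1 negative, 1 zero.
Hence Q is indefinite.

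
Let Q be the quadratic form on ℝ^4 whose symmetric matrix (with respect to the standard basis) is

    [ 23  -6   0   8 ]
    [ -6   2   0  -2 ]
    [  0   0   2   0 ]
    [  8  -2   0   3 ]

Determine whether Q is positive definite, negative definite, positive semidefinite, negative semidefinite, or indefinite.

Applying the same elementary operations to the rows and columns of A produces a congruent diagonal matrix with entries 23, 10/23, 2, 1/5.
So there are 4 positive pivots.
Hence Q is positive definite.

positive definite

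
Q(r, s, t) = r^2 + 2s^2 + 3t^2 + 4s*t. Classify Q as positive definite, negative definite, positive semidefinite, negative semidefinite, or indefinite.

The symmetric matrix of Q is A = [[1, 0, 0], [0, 2, 2], [0, 2, 3]].
Leading principal minors: Δ_1 = 1, Δ_2 = 2, Δ_3 = 2.
All leading principal minors are positive, so by Sylvester's criterion Q is positive definite.

positive definite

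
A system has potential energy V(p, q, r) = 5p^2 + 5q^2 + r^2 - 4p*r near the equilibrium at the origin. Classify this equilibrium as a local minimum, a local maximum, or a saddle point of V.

The Hessian at the origin is H = [[10, 0, -4], [0, 10, 0], [-4, 0, 2]].
Congruent diagonalization of H (simultaneous row and column reduction) yields pivots 10, 10, 2/5.
Counting signs: 3 positive.
H is positive definite, so the origin is a strict local minimum.

local minimum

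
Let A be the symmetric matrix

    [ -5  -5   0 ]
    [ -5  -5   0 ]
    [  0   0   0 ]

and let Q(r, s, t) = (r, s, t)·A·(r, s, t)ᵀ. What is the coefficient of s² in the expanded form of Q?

-5

The coefficient of s² is the diagonal entry A[2,2] = -5.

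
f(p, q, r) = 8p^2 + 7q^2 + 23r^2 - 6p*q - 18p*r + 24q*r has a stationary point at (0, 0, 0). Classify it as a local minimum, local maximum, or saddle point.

local minimum

The Hessian at the origin is H = [[16, -6, -18], [-6, 14, 24], [-18, 24, 46]].
Congruent diagonalization of H (simultaneous row and column reduction) yields pivots 16, 47/4, 20/47.
That gives 3 positive pivots.
H is positive definite, so the origin is a strict local minimum.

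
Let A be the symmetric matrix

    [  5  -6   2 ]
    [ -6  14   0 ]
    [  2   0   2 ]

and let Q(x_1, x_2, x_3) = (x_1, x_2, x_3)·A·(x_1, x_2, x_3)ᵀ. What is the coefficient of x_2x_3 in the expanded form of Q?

The coefficient of x_2x_3 is A[2,3] + A[3,2] = 2·0 = 0.

0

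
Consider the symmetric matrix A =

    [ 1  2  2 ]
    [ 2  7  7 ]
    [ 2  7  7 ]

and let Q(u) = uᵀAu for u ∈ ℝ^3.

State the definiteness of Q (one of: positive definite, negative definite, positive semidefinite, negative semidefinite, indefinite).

positive semidefinite

Congruent diagonalization of A (simultaneous row and column reduction) yields pivots 1, 3, 0.
Counting signs: 2 positive, 1 zero.
Hence Q is positive semidefinite.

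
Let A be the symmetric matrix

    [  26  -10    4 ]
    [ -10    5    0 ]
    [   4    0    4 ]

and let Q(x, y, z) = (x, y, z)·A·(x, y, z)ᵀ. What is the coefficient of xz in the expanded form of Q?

The coefficient of xz is A[1,3] + A[3,1] = 2·4 = 8.

8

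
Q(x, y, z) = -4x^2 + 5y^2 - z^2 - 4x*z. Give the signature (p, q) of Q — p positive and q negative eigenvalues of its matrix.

(1, 1)

Write A = [[-4, 0, -2], [0, 5, 0], [-2, 0, -1]].
Row-reducing A symmetrically gives the diagonal entries -4, 5, 0.
So there are 1 positive, 1 negative, 1 zero pivots.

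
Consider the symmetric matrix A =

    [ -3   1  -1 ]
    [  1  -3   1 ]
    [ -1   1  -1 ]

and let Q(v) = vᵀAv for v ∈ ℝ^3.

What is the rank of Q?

An LDLᵀ factorisation of A has diagonal entries -3, -8/3, -1/2.
So there are 3 negative pivots.
The rank is the number of nonzero pivots: 3.

3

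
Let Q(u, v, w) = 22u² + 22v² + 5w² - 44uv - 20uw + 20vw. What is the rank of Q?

The associated matrix is A = [[22, -22, -10], [-22, 22, 10], [-10, 10, 5]].
Applying the same elementary operations to the rows and columns of A produces a congruent diagonal matrix with entries 22, 0, 5/11.
Counting signs: 2 positive, 1 zero.
The rank is the number of nonzero pivots: 2.

2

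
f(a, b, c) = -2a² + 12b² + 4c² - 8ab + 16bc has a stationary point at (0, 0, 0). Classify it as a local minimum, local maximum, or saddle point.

The Hessian at the origin is H = [[-4, -8, 0], [-8, 24, 16], [0, 16, 8]].
Congruent diagonalization of H (simultaneous row and column reduction) yields pivots -4, 40, 8/5.
That gives 2 positive, 1 negative pivots.
H is indefinite, so the origin is a saddle point.

saddle point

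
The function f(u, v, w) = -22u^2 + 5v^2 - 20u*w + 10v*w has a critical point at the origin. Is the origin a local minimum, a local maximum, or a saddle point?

saddle point

The Hessian at the origin is H = [[-44, 0, -20], [0, 10, 10], [-20, 10, 0]].
Applying the same elementary operations to the rows and columns of H produces a congruent diagonal matrix with entries -44, 10, -10/11.
So there are 1 positive, 2 negative pivots.
H is indefinite, so the origin is a saddle point.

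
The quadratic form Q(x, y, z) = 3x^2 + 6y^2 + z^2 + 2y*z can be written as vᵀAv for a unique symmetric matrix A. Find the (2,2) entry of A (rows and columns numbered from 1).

6

The coefficient of y^2 in Q is 6, and that is exactly A[2,2].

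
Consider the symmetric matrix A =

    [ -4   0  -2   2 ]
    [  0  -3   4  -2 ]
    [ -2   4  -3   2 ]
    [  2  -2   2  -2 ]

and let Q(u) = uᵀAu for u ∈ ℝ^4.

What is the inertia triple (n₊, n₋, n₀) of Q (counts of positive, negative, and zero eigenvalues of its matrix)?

Applying the same elementary operations to the rows and columns of A produces a congruent diagonal matrix with entries -4, -3, 10/3, -1/2.
That gives 1 positive, 3 negative pivots.

(1, 3, 0)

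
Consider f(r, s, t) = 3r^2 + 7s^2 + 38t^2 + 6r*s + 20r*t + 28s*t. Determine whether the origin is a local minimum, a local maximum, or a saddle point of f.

The Hessian at the origin is H = [[6, 6, 20], [6, 14, 28], [20, 28, 76]].
Congruent diagonalization of H (simultaneous row and column reduction) yields pivots 6, 8, 4/3.
Counting signs: 3 positive.
H is positive definite, so the origin is a strict local minimum.

local minimum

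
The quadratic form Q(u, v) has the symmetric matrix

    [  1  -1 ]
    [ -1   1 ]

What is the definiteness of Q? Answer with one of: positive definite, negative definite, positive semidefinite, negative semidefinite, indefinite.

For the 2×2 matrix [[1, -1], [-1, 1]]: det = 1·1 − (-1)² = 0, trace = 2.
det = 0 so one eigenvalue is zero; the form is semidefinite with the sign of the trace.

positive semidefinite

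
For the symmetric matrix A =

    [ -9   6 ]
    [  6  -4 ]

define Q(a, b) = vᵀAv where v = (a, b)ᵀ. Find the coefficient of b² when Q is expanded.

-4

The coefficient of b² is the diagonal entry A[2,2] = -4.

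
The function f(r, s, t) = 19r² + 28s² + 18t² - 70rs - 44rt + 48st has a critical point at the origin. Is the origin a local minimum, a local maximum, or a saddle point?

saddle point

The Hessian at the origin is H = [[38, -70, -44], [-70, 56, 48], [-44, 48, 36]].
Congruent diagonalization of H (simultaneous row and column reduction) yields pivots 38, -1386/19, 20/693.
Counting signs: 2 positive, 1 negative.
H is indefinite, so the origin is a saddle point.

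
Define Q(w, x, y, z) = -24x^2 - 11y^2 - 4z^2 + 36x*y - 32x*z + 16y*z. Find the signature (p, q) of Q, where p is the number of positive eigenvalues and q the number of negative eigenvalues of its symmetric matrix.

The symmetric matrix is A = [[0, 0, 0, 0], [0, -24, 18, -16], [0, 18, -11, 8], [0, -16, 8, -4]].
Symmetric row and column elimination reduces A to a congruent diagonal form with pivots 0, -24, 5/2, 4/15.
That gives 2 positive, 1 negative, 1 zero pivots.

(2, 1)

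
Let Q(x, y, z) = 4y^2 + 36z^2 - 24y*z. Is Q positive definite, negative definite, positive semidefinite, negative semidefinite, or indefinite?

The symmetric matrix is A = [[0, 0, 0], [0, 4, -12], [0, -12, 36]].
Row-reducing A symmetrically gives the diagonal entries 0, 4, 0.
Counting signs: 1 positive, 2 zero.
Hence Q is positive semidefinite.

positive semidefinite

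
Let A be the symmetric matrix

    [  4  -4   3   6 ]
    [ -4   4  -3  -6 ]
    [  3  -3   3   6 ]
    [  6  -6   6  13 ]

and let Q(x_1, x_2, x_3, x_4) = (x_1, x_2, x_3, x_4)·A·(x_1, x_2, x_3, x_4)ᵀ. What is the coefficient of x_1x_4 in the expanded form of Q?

12

The coefficient of x_1x_4 is A[1,4] + A[4,1] = 2·6 = 12.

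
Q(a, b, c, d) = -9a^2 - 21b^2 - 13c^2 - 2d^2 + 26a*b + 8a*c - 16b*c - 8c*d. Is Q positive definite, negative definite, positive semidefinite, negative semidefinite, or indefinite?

Write A = [[-9, 13, 4, 0], [13, -21, -8, 0], [4, -8, -13, -4], [0, 0, -4, -2]].
Row-reducing A symmetrically gives the diagonal entries -9, -20/9, -9, -2/9.
That gives 4 negative pivots.
Hence Q is negative definite.

negative definite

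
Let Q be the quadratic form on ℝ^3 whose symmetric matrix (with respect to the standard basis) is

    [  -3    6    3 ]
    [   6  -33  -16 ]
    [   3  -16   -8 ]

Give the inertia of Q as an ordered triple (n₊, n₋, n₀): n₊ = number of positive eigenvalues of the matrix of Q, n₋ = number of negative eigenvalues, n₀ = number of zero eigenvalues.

(0, 3, 0)

Congruent diagonalization of A (simultaneous row and column reduction) yields pivots -3, -21, -5/21.
So there are 3 negative pivots.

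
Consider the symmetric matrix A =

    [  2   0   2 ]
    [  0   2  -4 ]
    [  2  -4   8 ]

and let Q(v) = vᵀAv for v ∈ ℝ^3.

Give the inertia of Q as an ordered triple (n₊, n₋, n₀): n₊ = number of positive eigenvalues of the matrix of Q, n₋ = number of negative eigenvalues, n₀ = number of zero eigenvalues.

An LDLᵀ factorisation of A has diagonal entries 2, 2, -2.
So there are 2 positive, 1 negative pivots.

(2, 1, 0)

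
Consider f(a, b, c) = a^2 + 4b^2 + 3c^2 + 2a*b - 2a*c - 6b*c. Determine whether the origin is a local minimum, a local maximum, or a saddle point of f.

The Hessian at the origin is H = [[2, 2, -2], [2, 8, -6], [-2, -6, 6]].
Symmetric row and column elimination reduces H to a congruent diagonal form with pivots 2, 6, 4/3.
That gives 3 positive pivots.
H is positive definite, so the origin is a strict local minimum.

local minimum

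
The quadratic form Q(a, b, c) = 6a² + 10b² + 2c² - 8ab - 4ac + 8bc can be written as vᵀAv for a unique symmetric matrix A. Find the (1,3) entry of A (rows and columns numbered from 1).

The coefficient of a·c in Q is -4. For a symmetric A this equals A[1,3] + A[3,1] = 2·A[1,3].
So A[1,3] = -4/2 = -2.

-2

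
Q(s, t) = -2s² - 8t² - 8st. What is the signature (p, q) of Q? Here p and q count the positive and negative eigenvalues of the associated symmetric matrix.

(0, 1)

Write A = [[-2, -4], [-4, -8]].
Row-reducing A symmetrically gives the diagonal entries -2, 0.
Counting signs: 1 negative, 1 zero.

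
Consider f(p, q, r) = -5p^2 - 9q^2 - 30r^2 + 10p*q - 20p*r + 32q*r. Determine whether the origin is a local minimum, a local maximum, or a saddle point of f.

The Hessian at the origin is H = [[-10, 10, -20], [10, -18, 32], [-20, 32, -60]].
Congruent diagonalization of H (simultaneous row and column reduction) yields pivots -10, -8, -2.
Counting signs: 3 negative.
H is negative definite, so the origin is a strict local maximum.

local maximum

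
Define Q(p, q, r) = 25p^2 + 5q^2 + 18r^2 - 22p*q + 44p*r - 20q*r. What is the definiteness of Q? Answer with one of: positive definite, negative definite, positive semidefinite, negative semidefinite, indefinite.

indefinite

The associated matrix is A = [[25, -11, 22], [-11, 5, -10], [22, -10, 18]].
An LDLᵀ factorisation of A has diagonal entries 25, 4/25, -2.
Counting signs: 2 positive, 1 negative.
Hence Q is indefinite.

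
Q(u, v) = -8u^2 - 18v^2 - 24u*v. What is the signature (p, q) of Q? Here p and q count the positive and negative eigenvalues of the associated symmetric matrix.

The associated matrix is A = [[-8, -12], [-12, -18]].
Applying the same elementary operations to the rows and columns of A produces a congruent diagonal matrix with entries -8, 0.
That gives 1 negative, 1 zero pivots.

(0, 1)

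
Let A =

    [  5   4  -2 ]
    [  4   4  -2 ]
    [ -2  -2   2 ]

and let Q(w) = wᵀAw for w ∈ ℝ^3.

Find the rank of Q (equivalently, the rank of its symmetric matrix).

Row-reducing A symmetrically gives the diagonal entries 5, 4/5, 1.
So there are 3 positive pivots.
The rank is the number of nonzero pivots: 3.

3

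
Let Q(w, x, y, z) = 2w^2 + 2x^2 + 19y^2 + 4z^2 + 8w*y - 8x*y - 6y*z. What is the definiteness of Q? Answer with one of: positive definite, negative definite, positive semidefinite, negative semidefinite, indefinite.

The symmetric matrix of Q is A = [[2, 0, 4, 0], [0, 2, -4, 0], [4, -4, 19, -3], [0, 0, -3, 4]].
Leading principal minors: Δ_1 = 2, Δ_2 = 4, Δ_3 = 12, Δ_4 = 12.
All leading principal minors are positive, so by Sylvester's criterion Q is positive definite.

positive definite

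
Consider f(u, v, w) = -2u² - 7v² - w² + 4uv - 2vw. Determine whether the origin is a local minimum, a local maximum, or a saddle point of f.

The Hessian at the origin is H = [[-4, 4, 0], [4, -14, -2], [0, -2, -2]].
Congruent diagonalization of H (simultaneous row and column reduction) yields pivots -4, -10, -8/5.
That gives 3 negative pivots.
H is negative definite, so the origin is a strict local maximum.

local maximum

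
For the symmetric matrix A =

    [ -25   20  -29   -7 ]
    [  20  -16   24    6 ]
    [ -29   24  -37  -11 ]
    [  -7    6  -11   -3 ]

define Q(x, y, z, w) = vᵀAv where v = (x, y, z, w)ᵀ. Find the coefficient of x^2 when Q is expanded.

-25

The coefficient of x^2 is the diagonal entry A[1,1] = -25.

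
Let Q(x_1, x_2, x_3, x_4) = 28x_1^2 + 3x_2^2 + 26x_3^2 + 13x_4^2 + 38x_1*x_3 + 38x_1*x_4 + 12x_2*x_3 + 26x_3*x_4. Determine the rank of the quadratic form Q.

The symmetric matrix is A = [[28, 0, 19, 19], [0, 3, 6, 0], [19, 6, 26, 13], [19, 0, 13, 13]].
Row-reducing A symmetrically gives the diagonal entries 28, 3, 31/28, 3/31.
Counting signs: 4 positive.
The rank is the number of nonzero pivots: 4.

4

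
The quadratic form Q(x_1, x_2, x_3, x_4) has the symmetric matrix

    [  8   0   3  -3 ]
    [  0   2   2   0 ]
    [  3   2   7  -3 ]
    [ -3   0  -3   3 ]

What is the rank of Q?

Applying the same elementary operations to the rows and columns of A produces a congruent diagonal matrix with entries 8, 2, 31/8, 30/31.
That gives 4 positive pivots.
The rank is the number of nonzero pivots: 4.

4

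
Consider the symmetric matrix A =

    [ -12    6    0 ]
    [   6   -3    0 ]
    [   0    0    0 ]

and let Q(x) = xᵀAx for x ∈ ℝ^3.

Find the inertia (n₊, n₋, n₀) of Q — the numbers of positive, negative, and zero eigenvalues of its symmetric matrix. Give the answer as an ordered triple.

Row-reducing A symmetrically gives the diagonal entries -12, 0, 0.
That gives 1 negative, 2 zero pivots.

(0, 1, 2)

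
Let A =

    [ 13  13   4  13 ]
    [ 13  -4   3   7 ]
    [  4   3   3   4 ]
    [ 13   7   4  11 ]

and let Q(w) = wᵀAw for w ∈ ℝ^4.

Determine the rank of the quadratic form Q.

Applying the same elementary operations to the rows and columns of A produces a congruent diagonal matrix with entries 13, -17, 404/221, 5/101.
So there are 3 positive, 1 negative pivots.
The rank is the number of nonzero pivots: 4.

4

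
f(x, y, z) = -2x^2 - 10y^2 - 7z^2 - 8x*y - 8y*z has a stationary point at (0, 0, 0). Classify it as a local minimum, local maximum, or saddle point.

saddle point

The Hessian at the origin is H = [[-4, -8, 0], [-8, -20, -8], [0, -8, -14]].
Row-reducing H symmetrically gives the diagonal entries -4, -4, 2.
So there are 1 positive, 2 negative pivots.
H is indefinite, so the origin is a saddle point.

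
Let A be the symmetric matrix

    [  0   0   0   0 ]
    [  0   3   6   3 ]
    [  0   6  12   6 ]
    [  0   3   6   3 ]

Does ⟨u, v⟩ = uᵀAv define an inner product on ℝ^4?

no

Row-reducing A symmetrically gives the diagonal entries 0, 3, 0, 0.
Counting signs: 1 positive, 3 zero.
Hence Q is positive semidefinite.
⟨·,·⟩ is an inner product exactly when A is positive definite.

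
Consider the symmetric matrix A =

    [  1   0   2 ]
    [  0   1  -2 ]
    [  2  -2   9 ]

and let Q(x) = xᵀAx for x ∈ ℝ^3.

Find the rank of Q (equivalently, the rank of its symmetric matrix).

3

Symmetric row and column elimination reduces A to a congruent diagonal form with pivots 1, 1, 1.
Counting signs: 3 positive.
The rank is the number of nonzero pivots: 3.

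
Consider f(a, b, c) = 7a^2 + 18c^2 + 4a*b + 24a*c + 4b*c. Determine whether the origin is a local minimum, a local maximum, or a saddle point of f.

saddle point

The Hessian at the origin is H = [[14, 4, 24], [4, 0, 4], [24, 4, 36]].
An LDLᵀ factorisation of H has diagonal entries 14, -8/7, 2.
Counting signs: 2 positive, 1 negative.
H is indefinite, so the origin is a saddle point.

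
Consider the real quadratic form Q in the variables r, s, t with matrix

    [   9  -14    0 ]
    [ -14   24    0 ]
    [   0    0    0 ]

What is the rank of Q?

Row-reducing A symmetrically gives the diagonal entries 9, 20/9, 0.
So there are 2 positive, 1 zero pivots.
The rank is the number of nonzero pivots: 2.

2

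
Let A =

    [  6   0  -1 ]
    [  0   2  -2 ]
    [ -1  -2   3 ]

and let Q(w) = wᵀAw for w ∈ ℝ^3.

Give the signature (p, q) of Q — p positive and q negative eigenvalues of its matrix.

Symmetric row and column elimination reduces A to a congruent diagonal form with pivots 6, 2, 5/6.
That gives 3 positive pivots.

(3, 0)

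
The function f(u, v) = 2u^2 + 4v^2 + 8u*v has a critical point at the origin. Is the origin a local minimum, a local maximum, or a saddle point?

saddle point

The Hessian at the origin is H = [[4, 8], [8, 8]].
det H = 4·8 − (8)² = -32 < 0, so H is indefinite.
Therefore the origin is a saddle point.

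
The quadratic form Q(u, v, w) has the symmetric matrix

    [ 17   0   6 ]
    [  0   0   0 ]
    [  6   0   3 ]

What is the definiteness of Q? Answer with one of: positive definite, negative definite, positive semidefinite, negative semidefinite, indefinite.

Symmetric row and column elimination reduces A to a congruent diagonal form with pivots 17, 0, 15/17.
Counting signs: 2 positive, 1 zero.
Hence Q is positive semidefinite.

positive semidefinite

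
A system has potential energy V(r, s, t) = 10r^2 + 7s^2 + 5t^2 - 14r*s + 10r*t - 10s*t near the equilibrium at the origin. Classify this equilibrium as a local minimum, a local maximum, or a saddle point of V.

local minimum

The Hessian at the origin is H = [[20, -14, 10], [-14, 14, -10], [10, -10, 10]].
An LDLᵀ factorisation of H has diagonal entries 20, 21/5, 20/7.
So there are 3 positive pivots.
H is positive definite, so the origin is a strict local minimum.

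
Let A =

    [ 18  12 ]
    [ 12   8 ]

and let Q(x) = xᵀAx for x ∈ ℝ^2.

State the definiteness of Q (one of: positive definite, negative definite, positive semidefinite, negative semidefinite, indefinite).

For the 2×2 matrix [[18, 12], [12, 8]]: det = 18·8 − (12)² = 0, trace = 26.
det = 0 so one eigenvalue is zero; the form is semidefinite with the sign of the trace.

positive semidefinite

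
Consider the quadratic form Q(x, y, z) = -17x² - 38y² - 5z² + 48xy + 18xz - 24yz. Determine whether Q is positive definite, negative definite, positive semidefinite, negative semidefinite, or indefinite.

The symmetric matrix of Q is A = [[-17, 24, 9], [24, -38, -12], [9, -12, -5]].
Leading principal minors: Δ_1 = -17, Δ_2 = 70, Δ_3 = -8.
The signs alternate starting with Δ_1 < 0, so by Sylvester's criterion Q is negative definite.

negative definite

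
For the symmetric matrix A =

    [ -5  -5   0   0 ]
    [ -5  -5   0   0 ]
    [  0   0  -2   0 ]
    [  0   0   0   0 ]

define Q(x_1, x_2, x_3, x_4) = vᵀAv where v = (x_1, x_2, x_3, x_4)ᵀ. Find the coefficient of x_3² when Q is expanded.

-2

The coefficient of x_3² is the diagonal entry A[3,3] = -2.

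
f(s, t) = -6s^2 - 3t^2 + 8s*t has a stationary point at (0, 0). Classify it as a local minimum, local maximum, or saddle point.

The Hessian at the origin is H = [[-12, 8], [8, -6]].
det H = -12·-6 − (8)² = 8 > 0 and H[1,1] = -12 < 0, so H is negative definite.
Therefore the origin is a local maximum.

local maximum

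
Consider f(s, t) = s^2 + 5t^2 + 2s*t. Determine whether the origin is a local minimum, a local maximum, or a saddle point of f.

local minimum

The Hessian at the origin is H = [[2, 2], [2, 10]].
det H = 2·10 − (2)² = 16 > 0 and H[1,1] = 2 > 0, so H is positive definite.
Therefore the origin is a local minimum.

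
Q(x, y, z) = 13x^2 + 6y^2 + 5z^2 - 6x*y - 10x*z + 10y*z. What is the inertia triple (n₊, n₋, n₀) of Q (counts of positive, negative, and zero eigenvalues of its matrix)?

Write A = [[13, -3, -5], [-3, 6, 5], [-5, 5, 5]].
Symmetric row and column elimination reduces A to a congruent diagonal form with pivots 13, 69/13, 20/69.
So there are 3 positive pivots.

(3, 0, 0)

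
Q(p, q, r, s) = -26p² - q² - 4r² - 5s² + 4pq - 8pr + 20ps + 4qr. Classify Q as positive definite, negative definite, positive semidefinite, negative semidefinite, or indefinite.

The symmetric matrix is A = [[-26, 2, -4, 10], [2, -1, 2, 0], [-4, 2, -4, 0], [10, 0, 0, -5]].
Applying the same elementary operations to the rows and columns of A produces a congruent diagonal matrix with entries -26, -11/13, 0, -5/11.
That gives 3 negative, 1 zero pivots.
Hence Q is negative semidefinite.

negative semidefinite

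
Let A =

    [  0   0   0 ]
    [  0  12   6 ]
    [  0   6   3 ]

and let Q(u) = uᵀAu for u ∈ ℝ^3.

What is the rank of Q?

Applying the same elementary operations to the rows and columns of A produces a congruent diagonal matrix with entries 0, 12, 0.
That gives 1 positive, 2 zero pivots.
The rank is the number of nonzero pivots: 1.

1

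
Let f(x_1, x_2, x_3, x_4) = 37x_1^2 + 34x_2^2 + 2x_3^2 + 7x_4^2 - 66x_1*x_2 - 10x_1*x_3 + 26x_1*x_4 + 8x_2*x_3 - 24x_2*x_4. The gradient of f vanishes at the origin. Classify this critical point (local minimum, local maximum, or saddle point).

The Hessian at the origin is H = [[74, -66, -10, 26], [-66, 68, 8, -24], [-10, 8, 4, 0], [26, -24, 0, 14]].
Symmetric row and column elimination reduces H to a congruent diagonal form with pivots 74, 338/37, 432/169, 5/27.
That gives 4 positive pivots.
H is positive definite, so the origin is a strict local minimum.

local minimum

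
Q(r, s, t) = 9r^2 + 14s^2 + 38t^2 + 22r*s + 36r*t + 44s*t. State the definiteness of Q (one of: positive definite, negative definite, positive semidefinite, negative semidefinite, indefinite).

The symmetric matrix of Q is A = [[9, 11, 18], [11, 14, 22], [18, 22, 38]].
Leading principal minors: Δ_1 = 9, Δ_2 = 5, Δ_3 = 10.
All leading principal minors are positive, so by Sylvester's criterion Q is positive definite.

positive definite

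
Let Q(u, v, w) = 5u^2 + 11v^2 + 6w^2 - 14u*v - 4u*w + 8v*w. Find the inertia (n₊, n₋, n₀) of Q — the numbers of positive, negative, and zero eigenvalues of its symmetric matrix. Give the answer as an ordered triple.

(3, 0, 0)

Write A = [[5, -7, -2], [-7, 11, 4], [-2, 4, 6]].
An LDLᵀ factorisation of A has diagonal entries 5, 6/5, 4.
Counting signs: 3 positive.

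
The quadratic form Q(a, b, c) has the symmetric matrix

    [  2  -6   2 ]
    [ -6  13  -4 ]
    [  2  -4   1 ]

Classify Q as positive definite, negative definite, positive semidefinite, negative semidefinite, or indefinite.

indefinite

An LDLᵀ factorisation of A has diagonal entries 2, -5, -1/5.
That gives 1 positive, 2 negative pivots.
Hence Q is indefinite.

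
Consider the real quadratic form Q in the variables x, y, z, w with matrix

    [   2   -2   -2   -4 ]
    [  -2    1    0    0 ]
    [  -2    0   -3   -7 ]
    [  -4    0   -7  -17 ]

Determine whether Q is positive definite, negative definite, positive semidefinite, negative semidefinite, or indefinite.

indefinite

Congruent diagonalization of A (simultaneous row and column reduction) yields pivots 2, -1, -1, 0.
Counting signs: 1 positive, 2 negative, 1 zero.
Hence Q is indefinite.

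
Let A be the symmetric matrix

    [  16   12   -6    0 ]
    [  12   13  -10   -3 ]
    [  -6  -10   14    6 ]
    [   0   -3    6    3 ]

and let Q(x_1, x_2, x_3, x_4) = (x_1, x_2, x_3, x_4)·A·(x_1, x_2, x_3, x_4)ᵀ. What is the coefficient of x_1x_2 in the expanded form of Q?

The coefficient of x_1x_2 is A[1,2] + A[2,1] = 2·12 = 24.

24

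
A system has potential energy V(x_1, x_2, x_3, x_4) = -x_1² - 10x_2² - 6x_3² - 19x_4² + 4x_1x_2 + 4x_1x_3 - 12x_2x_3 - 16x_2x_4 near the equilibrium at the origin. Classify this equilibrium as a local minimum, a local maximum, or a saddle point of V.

local maximum

The Hessian at the origin is H = [[-2, 4, 4, 0], [4, -20, -12, -16], [4, -12, -12, 0], [0, -16, 0, -38]].
Row-reducing H symmetrically gives the diagonal entries -2, -12, -8/3, -6.
So there are 4 negative pivots.
H is negative definite, so the origin is a strict local maximum.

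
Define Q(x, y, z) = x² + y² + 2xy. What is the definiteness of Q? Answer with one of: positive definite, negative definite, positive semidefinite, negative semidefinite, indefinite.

Write A = [[1, 1, 0], [1, 1, 0], [0, 0, 0]].
Row-reducing A symmetrically gives the diagonal entries 1, 0, 0.
So there are 1 positive, 2 zero pivots.
Hence Q is positive semidefinite.

positive semidefinite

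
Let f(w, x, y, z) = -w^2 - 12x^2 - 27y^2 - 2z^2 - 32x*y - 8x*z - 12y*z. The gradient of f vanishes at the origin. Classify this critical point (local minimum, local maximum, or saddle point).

The Hessian at the origin is H = [[-2, 0, 0, 0], [0, -24, -32, -8], [0, -32, -54, -12], [0, -8, -12, -4]].
Congruent diagonalization of H (simultaneous row and column reduction) yields pivots -2, -24, -34/3, -20/17.
Counting signs: 4 negative.
H is negative definite, so the origin is a strict local maximum.

local maximum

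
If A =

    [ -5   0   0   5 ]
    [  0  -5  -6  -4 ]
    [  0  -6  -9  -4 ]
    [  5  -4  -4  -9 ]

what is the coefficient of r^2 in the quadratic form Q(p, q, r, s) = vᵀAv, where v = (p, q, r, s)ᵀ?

-9

The coefficient of r^2 is the diagonal entry A[3,3] = -9.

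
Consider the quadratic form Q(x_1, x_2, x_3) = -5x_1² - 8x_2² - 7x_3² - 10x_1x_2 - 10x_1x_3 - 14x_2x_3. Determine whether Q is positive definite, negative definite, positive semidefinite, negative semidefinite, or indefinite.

negative definite

The symmetric matrix of Q is A = [[-5, -5, -5], [-5, -8, -7], [-5, -7, -7]].
Leading principal minors: Δ_1 = -5, Δ_2 = 15, Δ_3 = -10.
The signs alternate starting with Δ_1 < 0, so by Sylvester's criterion Q is negative definite.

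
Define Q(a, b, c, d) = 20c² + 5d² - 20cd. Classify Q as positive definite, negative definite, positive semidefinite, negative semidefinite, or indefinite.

The symmetric matrix is A = [[0, 0, 0, 0], [0, 0, 0, 0], [0, 0, 20, -10], [0, 0, -10, 5]].
Applying the same elementary operations to the rows and columns of A produces a congruent diagonal matrix with entries 0, 0, 20, 0.
Counting signs: 1 positive, 3 zero.
Hence Q is positive semidefinite.

positive semidefinite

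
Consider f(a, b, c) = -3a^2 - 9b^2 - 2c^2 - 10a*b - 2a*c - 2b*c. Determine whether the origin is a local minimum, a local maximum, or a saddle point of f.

The Hessian at the origin is H = [[-6, -10, -2], [-10, -18, -2], [-2, -2, -4]].
Symmetric row and column elimination reduces H to a congruent diagonal form with pivots -6, -4/3, -2.
Counting signs: 3 negative.
H is negative definite, so the origin is a strict local maximum.

local maximum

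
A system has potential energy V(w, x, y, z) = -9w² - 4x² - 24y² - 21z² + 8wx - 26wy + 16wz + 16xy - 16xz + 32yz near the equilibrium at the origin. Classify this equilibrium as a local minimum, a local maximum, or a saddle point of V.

The Hessian at the origin is H = [[-18, 8, -26, 16], [8, -8, 16, -16], [-26, 16, -48, 32], [16, -16, 32, -42]].
An LDLᵀ factorisation of H has diagonal entries -18, -40/9, -6, -10.
Counting signs: 4 negative.
H is negative definite, so the origin is a strict local maximum.

local maximum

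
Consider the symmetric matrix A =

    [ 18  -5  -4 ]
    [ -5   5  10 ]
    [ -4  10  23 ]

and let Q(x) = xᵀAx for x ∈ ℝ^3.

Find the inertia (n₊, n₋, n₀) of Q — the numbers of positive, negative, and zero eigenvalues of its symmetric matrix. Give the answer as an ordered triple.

(3, 0, 0)

Symmetric row and column elimination reduces A to a congruent diagonal form with pivots 18, 65/18, 3/13.
So there are 3 positive pivots.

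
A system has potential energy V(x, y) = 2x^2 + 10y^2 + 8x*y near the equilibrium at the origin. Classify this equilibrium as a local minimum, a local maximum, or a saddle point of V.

local minimum

The Hessian at the origin is H = [[4, 8], [8, 20]].
det H = 4·20 − (8)² = 16 > 0 and H[1,1] = 4 > 0, so H is positive definite.
Therefore the origin is a local minimum.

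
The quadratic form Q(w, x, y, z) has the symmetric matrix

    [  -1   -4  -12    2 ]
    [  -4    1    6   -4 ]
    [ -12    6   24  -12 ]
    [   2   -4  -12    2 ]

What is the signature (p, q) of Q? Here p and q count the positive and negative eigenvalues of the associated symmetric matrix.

Congruent diagonalization of A (simultaneous row and column reduction) yields pivots -1, 17, -60/17, -6/5.
That gives 1 positive, 3 negative pivots.

(1, 3)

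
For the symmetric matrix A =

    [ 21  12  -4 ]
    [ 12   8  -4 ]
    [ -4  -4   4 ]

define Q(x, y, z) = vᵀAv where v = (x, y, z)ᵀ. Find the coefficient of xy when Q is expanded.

24

The coefficient of xy is A[1,2] + A[2,1] = 2·12 = 24.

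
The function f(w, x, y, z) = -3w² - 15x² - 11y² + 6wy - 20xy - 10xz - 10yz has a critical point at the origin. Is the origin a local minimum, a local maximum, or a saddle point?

saddle point

The Hessian at the origin is H = [[-6, 0, 6, 0], [0, -30, -20, -10], [6, -20, -22, -10], [0, -10, -10, 0]].
An LDLᵀ factorisation of H has diagonal entries -6, -30, -8/3, 15/2.
So there are 1 positive, 3 negative pivots.
H is indefinite, so the origin is a saddle point.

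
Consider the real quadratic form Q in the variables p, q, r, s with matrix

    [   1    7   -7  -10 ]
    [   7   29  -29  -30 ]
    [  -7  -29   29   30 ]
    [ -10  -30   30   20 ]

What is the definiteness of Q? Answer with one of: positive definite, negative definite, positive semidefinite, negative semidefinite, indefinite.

Symmetric row and column elimination reduces A to a congruent diagonal form with pivots 1, -20, 0, 0.
So there are 1 positive, 1 negative, 2 zero pivots.
Hence Q is indefinite.

indefinite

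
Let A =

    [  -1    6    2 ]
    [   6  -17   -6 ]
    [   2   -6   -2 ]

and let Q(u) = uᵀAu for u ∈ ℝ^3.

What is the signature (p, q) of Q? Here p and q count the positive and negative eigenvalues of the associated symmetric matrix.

An LDLᵀ factorisation of A has diagonal entries -1, 19, 2/19.
So there are 2 positive, 1 negative pivots.

(2, 1)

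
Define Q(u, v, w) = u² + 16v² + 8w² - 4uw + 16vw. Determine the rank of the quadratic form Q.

The associated matrix is A = [[1, 0, -2], [0, 16, 8], [-2, 8, 8]].
Symmetric row and column elimination reduces A to a congruent diagonal form with pivots 1, 16, 0.
That gives 2 positive, 1 zero pivots.
The rank is the number of nonzero pivots: 2.

2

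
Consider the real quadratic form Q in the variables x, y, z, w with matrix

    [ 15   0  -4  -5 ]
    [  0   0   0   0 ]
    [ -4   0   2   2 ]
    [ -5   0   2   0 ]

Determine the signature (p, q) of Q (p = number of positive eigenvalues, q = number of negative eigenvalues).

Symmetric row and column elimination reduces A to a congruent diagonal form with pivots 15, 0, 14/15, -15/7.
So there are 2 positive, 1 negative, 1 zero pivots.

(2, 1)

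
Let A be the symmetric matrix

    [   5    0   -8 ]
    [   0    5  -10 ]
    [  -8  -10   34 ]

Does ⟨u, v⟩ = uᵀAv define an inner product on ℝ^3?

Congruent diagonalization of A (simultaneous row and column reduction) yields pivots 5, 5, 6/5.
That gives 3 positive pivots.
Hence Q is positive definite.
⟨·,·⟩ is an inner product exactly when A is positive definite.

yes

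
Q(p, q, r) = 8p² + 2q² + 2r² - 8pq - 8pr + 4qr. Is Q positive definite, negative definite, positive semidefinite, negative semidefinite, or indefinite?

Write A = [[8, -4, -4], [-4, 2, 2], [-4, 2, 2]].
Row-reducing A symmetrically gives the diagonal entries 8, 0, 0.
Counting signs: 1 positive, 2 zero.
Hence Q is positive semidefinite.

positive semidefinite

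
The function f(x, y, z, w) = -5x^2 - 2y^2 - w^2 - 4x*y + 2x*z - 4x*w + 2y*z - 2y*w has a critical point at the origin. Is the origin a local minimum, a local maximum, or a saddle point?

saddle point

The Hessian at the origin is H = [[-10, -4, 2, -4], [-4, -4, 2, -2], [2, 2, 0, 0], [-4, -2, 0, -2]].
Row-reducing H symmetrically gives the diagonal entries -10, -12/5, 1, -4/3.
Counting signs: 1 positive, 3 negative.
H is indefinite, so the origin is a saddle point.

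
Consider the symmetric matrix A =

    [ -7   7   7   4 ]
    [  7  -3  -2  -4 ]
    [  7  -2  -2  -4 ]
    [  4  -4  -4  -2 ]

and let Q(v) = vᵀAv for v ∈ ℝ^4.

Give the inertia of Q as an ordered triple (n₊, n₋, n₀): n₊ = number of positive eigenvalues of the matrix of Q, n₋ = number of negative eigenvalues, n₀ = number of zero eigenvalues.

(2, 2, 0)

Row-reducing A symmetrically gives the diagonal entries -7, 4, -5/4, 2/7.
That gives 2 positive, 2 negative pivots.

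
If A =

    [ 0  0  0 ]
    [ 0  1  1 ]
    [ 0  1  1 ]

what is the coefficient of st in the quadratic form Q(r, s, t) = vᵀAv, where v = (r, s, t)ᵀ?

The coefficient of st is A[2,3] + A[3,2] = 2·1 = 2.

2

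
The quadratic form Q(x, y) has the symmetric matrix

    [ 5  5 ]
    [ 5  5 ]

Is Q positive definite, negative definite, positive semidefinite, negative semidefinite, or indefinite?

Congruent diagonalization of A (simultaneous row and column reduction) yields pivots 5, 0.
Counting signs: 1 positive, 1 zero.
Hence Q is positive semidefinite.

positive semidefinite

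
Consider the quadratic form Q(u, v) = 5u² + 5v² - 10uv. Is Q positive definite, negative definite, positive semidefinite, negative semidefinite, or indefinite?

The associated matrix is A = [[5, -5], [-5, 5]].
Row-reducing A symmetrically gives the diagonal entries 5, 0.
Counting signs: 1 positive, 1 zero.
Hence Q is positive semidefinite.

positive semidefinite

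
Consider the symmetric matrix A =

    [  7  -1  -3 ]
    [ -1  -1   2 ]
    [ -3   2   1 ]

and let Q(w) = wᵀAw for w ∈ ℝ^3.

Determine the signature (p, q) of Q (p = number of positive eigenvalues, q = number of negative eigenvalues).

(2, 1)

Congruent diagonalization of A (simultaneous row and column reduction) yields pivots 7, -8/7, 15/8.
So there are 2 positive, 1 negative pivots.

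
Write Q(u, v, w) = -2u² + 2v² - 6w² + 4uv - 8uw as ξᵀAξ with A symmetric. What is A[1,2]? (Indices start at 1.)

2

The coefficient of u·v in Q is 4. For a symmetric A this equals A[1,2] + A[2,1] = 2·A[1,2].
So A[1,2] = 4/2 = 2.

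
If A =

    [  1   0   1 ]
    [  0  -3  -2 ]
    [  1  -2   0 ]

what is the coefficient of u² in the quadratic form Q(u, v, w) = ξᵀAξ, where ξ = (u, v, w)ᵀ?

The coefficient of u² is the diagonal entry A[1,1] = 1.

1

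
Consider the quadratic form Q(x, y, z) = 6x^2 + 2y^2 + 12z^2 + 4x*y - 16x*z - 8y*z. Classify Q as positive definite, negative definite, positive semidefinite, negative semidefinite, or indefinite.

positive semidefinite

Write A = [[6, 2, -8], [2, 2, -4], [-8, -4, 12]].
Applying the same elementary operations to the rows and columns of A produces a congruent diagonal matrix with entries 6, 4/3, 0.
Counting signs: 2 positive, 1 zero.
Hence Q is positive semidefinite.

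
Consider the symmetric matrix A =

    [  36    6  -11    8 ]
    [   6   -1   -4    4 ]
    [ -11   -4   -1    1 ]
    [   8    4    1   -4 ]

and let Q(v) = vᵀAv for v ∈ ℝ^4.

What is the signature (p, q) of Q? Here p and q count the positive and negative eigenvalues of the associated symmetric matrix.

(1, 3)

Applying the same elementary operations to the rows and columns of A produces a congruent diagonal matrix with entries 36, -2, -145/72, -60/29.
So there are 1 positive, 3 negative pivots.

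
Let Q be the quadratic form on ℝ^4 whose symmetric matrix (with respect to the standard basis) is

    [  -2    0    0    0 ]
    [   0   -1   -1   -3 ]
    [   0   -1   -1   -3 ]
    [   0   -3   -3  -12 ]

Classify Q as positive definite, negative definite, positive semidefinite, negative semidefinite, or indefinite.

Symmetric row and column elimination reduces A to a congruent diagonal form with pivots -2, -1, 0, -3.
That gives 3 negative, 1 zero pivots.
Hence Q is negative semidefinite.

negative semidefinite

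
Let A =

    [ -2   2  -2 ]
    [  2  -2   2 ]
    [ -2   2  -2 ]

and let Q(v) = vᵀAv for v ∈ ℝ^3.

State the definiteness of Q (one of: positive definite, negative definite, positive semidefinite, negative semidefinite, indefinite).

Applying the same elementary operations to the rows and columns of A produces a congruent diagonal matrix with entries -2, 0, 0.
So there are 1 negative, 2 zero pivots.
Hence Q is negative semidefinite.

negative semidefinite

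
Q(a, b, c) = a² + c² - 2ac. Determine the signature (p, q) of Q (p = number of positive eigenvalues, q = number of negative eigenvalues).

The associated matrix is A = [[1, 0, -1], [0, 0, 0], [-1, 0, 1]].
Congruent diagonalization of A (simultaneous row and column reduction) yields pivots 1, 0, 0.
That gives 1 positive, 2 zero pivots.

(1, 0)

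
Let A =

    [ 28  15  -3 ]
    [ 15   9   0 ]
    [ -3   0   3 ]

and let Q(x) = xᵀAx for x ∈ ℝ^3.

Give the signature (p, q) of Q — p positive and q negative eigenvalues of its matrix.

(2, 0)

Applying the same elementary operations to the rows and columns of A produces a congruent diagonal matrix with entries 28, 27/28, 0.
Counting signs: 2 positive, 1 zero.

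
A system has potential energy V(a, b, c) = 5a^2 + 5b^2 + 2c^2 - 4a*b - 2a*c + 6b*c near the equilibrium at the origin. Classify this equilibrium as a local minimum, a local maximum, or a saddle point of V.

local minimum

The Hessian at the origin is H = [[10, -4, -2], [-4, 10, 6], [-2, 6, 4]].
Congruent diagonalization of H (simultaneous row and column reduction) yields pivots 10, 42/5, 8/21.
That gives 3 positive pivots.
H is positive definite, so the origin is a strict local minimum.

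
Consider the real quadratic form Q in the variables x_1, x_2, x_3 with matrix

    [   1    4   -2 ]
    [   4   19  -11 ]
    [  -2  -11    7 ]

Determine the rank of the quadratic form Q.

Symmetric row and column elimination reduces A to a congruent diagonal form with pivots 1, 3, 0.
Counting signs: 2 positive, 1 zero.
The rank is the number of nonzero pivots: 2.

2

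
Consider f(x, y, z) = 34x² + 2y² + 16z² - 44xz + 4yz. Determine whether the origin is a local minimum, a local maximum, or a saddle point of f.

saddle point

The Hessian at the origin is H = [[68, 0, -44], [0, 4, 4], [-44, 4, 32]].
An LDLᵀ factorisation of H has diagonal entries 68, 4, -8/17.
That gives 2 positive, 1 negative pivots.
H is indefinite, so the origin is a saddle point.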